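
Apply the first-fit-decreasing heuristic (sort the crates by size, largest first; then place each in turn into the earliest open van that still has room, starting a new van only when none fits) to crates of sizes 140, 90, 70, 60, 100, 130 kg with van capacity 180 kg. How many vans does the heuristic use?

4

Sorted descending: 140, 130, 100, 90, 70, 60.
  140 → van 1 (new)  [load 140/180]
  130 → van 2 (new)  [load 130/180]
  100 → van 3 (new)  [load 100/180]
  90 → van 4 (new)  [load 90/180]
  70 → van 3  [load 170/180]
  60 → van 4  [load 150/180]
4 vans opened.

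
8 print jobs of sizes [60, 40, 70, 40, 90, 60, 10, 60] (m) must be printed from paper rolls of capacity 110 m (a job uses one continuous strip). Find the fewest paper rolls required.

5

Total = 90 + 70 + 60 + 60 + 60 + 40 + 40 + 10 = 430 m.
Lower bound: ⌈430/110⌉ = 4 paper rolls.
Also, 5 print jobs each exceed 55 m, and no two of those can share a roll, so at least 5 paper rolls are needed.
A packing using 5 paper rolls:
  roll 1: 90 + 10 = 100
  roll 2: 70 + 40 = 110
  roll 3: 60 + 40 = 100
  roll 4: 60 = 60
  roll 5: 60 = 60
This matches the lower bound, so 5 is optimal.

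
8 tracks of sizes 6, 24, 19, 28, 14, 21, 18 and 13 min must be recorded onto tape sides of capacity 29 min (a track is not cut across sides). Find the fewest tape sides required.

Total = 28 + 24 + 21 + 19 + 18 + 14 + 13 + 6 = 143 min.
Lower bound: ⌈143/29⌉ = 5 tape sides.
A packing using 6 tape sides:
  side 1: 28 = 28
  side 2: 24 = 24
  side 3: 21 + 6 = 27
  side 4: 19 = 19
  side 5: 18 = 18
  side 6: 14 + 13 = 27
No arrangement into 5 tape sides stays within capacity, so 6 is optimal.

6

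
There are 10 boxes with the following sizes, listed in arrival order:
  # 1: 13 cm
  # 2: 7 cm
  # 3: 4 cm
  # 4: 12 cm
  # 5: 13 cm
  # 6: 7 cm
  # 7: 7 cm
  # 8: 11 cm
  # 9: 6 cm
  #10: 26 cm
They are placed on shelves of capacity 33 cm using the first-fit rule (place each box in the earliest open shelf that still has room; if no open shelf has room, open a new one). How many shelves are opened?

  13 → shelf 1 (new)  [load 13/33]
  7 → shelf 1  [load 20/33]
  4 → shelf 1  [load 24/33]
  12 → shelf 2 (new)  [load 12/33]
  13 → shelf 2  [load 25/33]
  7 → shelf 1  [load 31/33]
  7 → shelf 2  [load 32/33]
  11 → shelf 3 (new)  [load 11/33]
  6 → shelf 3  [load 17/33]
  26 → shelf 4 (new)  [load 26/33]
4 shelves opened.

4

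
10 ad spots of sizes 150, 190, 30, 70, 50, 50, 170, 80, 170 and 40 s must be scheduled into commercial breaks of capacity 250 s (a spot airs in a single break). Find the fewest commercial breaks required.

Total = 190 + 170 + 170 + 150 + 80 + 70 + 50 + 50 + 40 + 30 = 1000 s.
Lower bound: ⌈1000/250⌉ = 4 commercial breaks.
A packing using 5 commercial breaks:
  break 1: 190 + 50 = 240
  break 2: 170 + 80 = 250
  break 3: 170 + 70 = 240
  break 4: 150 + 50 + 40 = 240
  break 5: 30 = 30
No arrangement into 4 commercial breaks stays within capacity, so 5 is optimal.

5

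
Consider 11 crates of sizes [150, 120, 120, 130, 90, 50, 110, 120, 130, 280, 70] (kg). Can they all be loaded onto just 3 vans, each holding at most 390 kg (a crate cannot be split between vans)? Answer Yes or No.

No

Total = 1370 kg; ⌈1370/390⌉ = 4.
At least 4 vans are required, but only 3 are allowed.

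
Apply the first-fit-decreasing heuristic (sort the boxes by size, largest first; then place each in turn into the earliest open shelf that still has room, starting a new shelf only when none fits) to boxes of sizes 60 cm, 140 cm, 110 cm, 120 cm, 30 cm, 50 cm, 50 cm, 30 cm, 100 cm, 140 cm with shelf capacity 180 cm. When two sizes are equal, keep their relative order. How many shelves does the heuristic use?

5

Sorted descending: 140, 140, 120, 110, 100, 60, 50, 50, 30, 30.
  140 → shelf 1 (new)  [load 140/180]
  140 → shelf 2 (new)  [load 140/180]
  120 → shelf 3 (new)  [load 120/180]
  110 → shelf 4 (new)  [load 110/180]
  100 → shelf 5 (new)  [load 100/180]
  60 → shelf 3  [load 180/180]
  50 → shelf 4  [load 160/180]
  50 → shelf 5  [load 150/180]
  30 → shelf 1  [load 170/180]
  30 → shelf 2  [load 170/180]
5 shelves opened.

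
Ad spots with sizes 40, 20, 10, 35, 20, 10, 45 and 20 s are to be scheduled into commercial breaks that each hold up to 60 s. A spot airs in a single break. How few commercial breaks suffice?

Total = 45 + 40 + 35 + 20 + 20 + 20 + 10 + 10 = 200 s.
Lower bound: ⌈200/60⌉ = 4 commercial breaks.
A packing using 4 commercial breaks:
  break 1: 45 + 10 = 55
  break 2: 40 + 20 = 60
  break 3: 35 + 20 = 55
  break 4: 20 + 10 = 30
This matches the lower bound, so 4 is optimal.

4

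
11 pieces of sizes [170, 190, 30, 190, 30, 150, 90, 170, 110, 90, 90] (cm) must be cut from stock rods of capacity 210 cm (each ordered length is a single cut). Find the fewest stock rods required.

7

Total = 190 + 190 + 170 + 170 + 150 + 110 + 90 + 90 + 90 + 30 + 30 = 1310 cm.
Lower bound: ⌈1310/210⌉ = 7 stock rods.
A packing using 7 stock rods:
  stock rod 1: 190 = 190
  stock rod 2: 190 = 190
  stock rod 3: 170 + 30 = 200
  stock rod 4: 170 + 30 = 200
  stock rod 5: 150 = 150
  stock rod 6: 110 + 90 = 200
  stock rod 7: 90 + 90 = 180
This matches the lower bound, so 7 is optimal.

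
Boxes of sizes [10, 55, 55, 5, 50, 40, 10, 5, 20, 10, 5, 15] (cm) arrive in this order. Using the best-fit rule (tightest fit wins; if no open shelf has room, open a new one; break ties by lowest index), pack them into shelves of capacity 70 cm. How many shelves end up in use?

  10 → shelf 1 (new)  [load 10/70]
  55 → shelf 1  [load 65/70]
  55 → shelf 2 (new)  [load 55/70]
  5 → shelf 1  [load 70/70]
  50 → shelf 3 (new)  [load 50/70]
  40 → shelf 4 (new)  [load 40/70]
  10 → shelf 2  [load 65/70]
  5 → shelf 2  [load 70/70]
  20 → shelf 3  [load 70/70]
  10 → shelf 4  [load 50/70]
  5 → shelf 4  [load 55/70]
  15 → shelf 4  [load 70/70]
4 shelves opened.

4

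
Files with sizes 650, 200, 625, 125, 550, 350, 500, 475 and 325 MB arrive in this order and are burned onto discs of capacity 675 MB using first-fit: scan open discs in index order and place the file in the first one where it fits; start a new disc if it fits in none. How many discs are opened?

7

  650 → disc 1 (new)  [load 650/675]
  200 → disc 2 (new)  [load 200/675]
  625 → disc 3 (new)  [load 625/675]
  125 → disc 2  [load 325/675]
  550 → disc 4 (new)  [load 550/675]
  350 → disc 2  [load 675/675]
  500 → disc 5 (new)  [load 500/675]
  475 → disc 6 (new)  [load 475/675]
  325 → disc 7 (new)  [load 325/675]
7 discs opened.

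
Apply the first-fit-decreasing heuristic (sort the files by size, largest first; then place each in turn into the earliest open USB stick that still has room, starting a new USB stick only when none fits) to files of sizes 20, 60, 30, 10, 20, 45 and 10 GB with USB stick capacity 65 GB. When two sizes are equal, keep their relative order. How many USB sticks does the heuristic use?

4

Sorted descending: 60, 45, 30, 20, 20, 10, 10.
  60 → USB stick 1 (new)  [load 60/65]
  45 → USB stick 2 (new)  [load 45/65]
  30 → USB stick 3 (new)  [load 30/65]
  20 → USB stick 2  [load 65/65]
  20 → USB stick 3  [load 50/65]
  10 → USB stick 3  [load 60/65]
  10 → USB stick 4 (new)  [load 10/65]
4 USB sticks opened.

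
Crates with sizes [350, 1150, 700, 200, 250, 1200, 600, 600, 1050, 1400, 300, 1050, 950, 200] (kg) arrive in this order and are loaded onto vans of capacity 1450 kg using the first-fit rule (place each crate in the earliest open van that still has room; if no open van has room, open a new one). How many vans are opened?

  350 → van 1 (new)  [load 350/1450]
  1150 → van 2 (new)  [load 1150/1450]
  700 → van 1  [load 1050/1450]
  200 → van 1  [load 1250/1450]
  250 → van 2  [load 1400/1450]
  1200 → van 3 (new)  [load 1200/1450]
  600 → van 4 (new)  [load 600/1450]
  600 → van 4  [load 1200/1450]
  1050 → van 5 (new)  [load 1050/1450]
  1400 → van 6 (new)  [load 1400/1450]
  300 → van 5  [load 1350/1450]
  1050 → van 7 (new)  [load 1050/1450]
  950 → van 8 (new)  [load 950/1450]
  200 → van 1  [load 1450/1450]
8 vans opened.

8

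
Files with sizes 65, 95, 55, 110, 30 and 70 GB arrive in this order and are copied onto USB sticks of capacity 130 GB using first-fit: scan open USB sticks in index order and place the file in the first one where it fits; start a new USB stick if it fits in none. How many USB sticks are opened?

  65 → USB stick 1 (new)  [load 65/130]
  95 → USB stick 2 (new)  [load 95/130]
  55 → USB stick 1  [load 120/130]
  110 → USB stick 3 (new)  [load 110/130]
  30 → USB stick 2  [load 125/130]
  70 → USB stick 4 (new)  [load 70/130]
4 USB sticks opened.

4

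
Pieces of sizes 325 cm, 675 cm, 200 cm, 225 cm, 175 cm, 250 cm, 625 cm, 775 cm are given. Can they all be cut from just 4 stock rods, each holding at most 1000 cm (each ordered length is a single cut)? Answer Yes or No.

A valid assignment using 4 stock rods:
  stock rod 1: 775 + 225 = 1000
  stock rod 2: 675 + 325 = 1000
  stock rod 3: 625 + 250 = 875
  stock rod 4: 200 + 175 = 375
Every load is within 1000 cm, so 4 stock rods suffice.

Yes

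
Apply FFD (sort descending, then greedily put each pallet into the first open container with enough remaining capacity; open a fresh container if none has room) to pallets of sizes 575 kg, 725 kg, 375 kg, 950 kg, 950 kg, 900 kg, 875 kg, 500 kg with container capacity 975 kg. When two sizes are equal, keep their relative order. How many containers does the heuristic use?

Sorted descending: 950, 950, 900, 875, 725, 575, 500, 375.
  950 → container 1 (new)  [load 950/975]
  950 → container 2 (new)  [load 950/975]
  900 → container 3 (new)  [load 900/975]
  875 → container 4 (new)  [load 875/975]
  725 → container 5 (new)  [load 725/975]
  575 → container 6 (new)  [load 575/975]
  500 → container 7 (new)  [load 500/975]
  375 → container 6  [load 950/975]
7 containers opened.

7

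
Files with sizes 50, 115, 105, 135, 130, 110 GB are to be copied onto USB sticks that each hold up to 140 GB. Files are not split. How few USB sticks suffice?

6

Total = 135 + 130 + 115 + 110 + 105 + 50 = 645 GB.
Lower bound: ⌈645/140⌉ = 5 USB sticks.
A packing using 6 USB sticks:
  USB stick 1: 135 = 135
  USB stick 2: 130 = 130
  USB stick 3: 115 = 115
  USB stick 4: 110 = 110
  USB stick 5: 105 = 105
  USB stick 6: 50 = 50
No arrangement into 5 USB sticks stays within capacity, so 6 is optimal.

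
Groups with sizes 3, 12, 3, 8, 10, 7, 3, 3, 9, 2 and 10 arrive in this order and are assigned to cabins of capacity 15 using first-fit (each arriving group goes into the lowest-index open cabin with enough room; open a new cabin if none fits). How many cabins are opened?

  3 → cabin 1 (new)  [load 3/15]
  12 → cabin 1  [load 15/15]
  3 → cabin 2 (new)  [load 3/15]
  8 → cabin 2  [load 11/15]
  10 → cabin 3 (new)  [load 10/15]
  7 → cabin 4 (new)  [load 7/15]
  3 → cabin 2  [load 14/15]
  3 → cabin 3  [load 13/15]
  9 → cabin 5 (new)  [load 9/15]
  2 → cabin 3  [load 15/15]
  10 → cabin 6 (new)  [load 10/15]
6 cabins opened.

6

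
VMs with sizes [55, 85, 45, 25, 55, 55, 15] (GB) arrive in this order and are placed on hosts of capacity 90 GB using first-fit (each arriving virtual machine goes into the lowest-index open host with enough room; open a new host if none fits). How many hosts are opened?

5

  55 → host 1 (new)  [load 55/90]
  85 → host 2 (new)  [load 85/90]
  45 → host 3 (new)  [load 45/90]
  25 → host 1  [load 80/90]
  55 → host 4 (new)  [load 55/90]
  55 → host 5 (new)  [load 55/90]
  15 → host 3  [load 60/90]
5 hosts opened.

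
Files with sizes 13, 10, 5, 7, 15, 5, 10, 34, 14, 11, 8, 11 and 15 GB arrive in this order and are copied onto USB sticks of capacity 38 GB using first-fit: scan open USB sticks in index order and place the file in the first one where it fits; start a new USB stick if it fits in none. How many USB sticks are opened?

  13 → USB stick 1 (new)  [load 13/38]
  10 → USB stick 1  [load 23/38]
  5 → USB stick 1  [load 28/38]
  7 → USB stick 1  [load 35/38]
  15 → USB stick 2 (new)  [load 15/38]
  5 → USB stick 2  [load 20/38]
  10 → USB stick 2  [load 30/38]
  34 → USB stick 3 (new)  [load 34/38]
  14 → USB stick 4 (new)  [load 14/38]
  11 → USB stick 4  [load 25/38]
  8 → USB stick 2  [load 38/38]
  11 → USB stick 4  [load 36/38]
  15 → USB stick 5 (new)  [load 15/38]
5 USB sticks opened.

5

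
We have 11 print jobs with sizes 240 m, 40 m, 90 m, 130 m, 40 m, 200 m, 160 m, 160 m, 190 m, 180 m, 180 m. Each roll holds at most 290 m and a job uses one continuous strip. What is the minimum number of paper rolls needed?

7

Total = 240 + 200 + 190 + 180 + 180 + 160 + 160 + 130 + 90 + 40 + 40 = 1610 m.
Lower bound: ⌈1610/290⌉ = 6 paper rolls.
Also, 7 print jobs each exceed 145 m, and no two of those can share a roll, so at least 7 paper rolls are needed.
A packing using 7 paper rolls:
  roll 1: 240 + 40 = 280
  roll 2: 200 + 90 = 290
  roll 3: 190 + 40 = 230
  roll 4: 180 = 180
  roll 5: 180 = 180
  roll 6: 160 + 130 = 290
  roll 7: 160 = 160
This matches the lower bound, so 7 is optimal.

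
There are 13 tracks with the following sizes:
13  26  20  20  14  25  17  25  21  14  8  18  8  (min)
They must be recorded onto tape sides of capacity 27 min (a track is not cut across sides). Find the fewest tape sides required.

Total = 26 + 25 + 25 + 21 + 20 + 20 + 18 + 17 + 14 + 14 + 13 + 8 + 8 = 229 min.
Lower bound: ⌈229/27⌉ = 9 tape sides.
Also, 10 tracks each exceed 27/2 min, and no two of those can share a side, so at least 10 tape sides are needed.
A packing using 10 tape sides:
  side 1: 26 = 26
  side 2: 25 = 25
  side 3: 25 = 25
  side 4: 21 = 21
  side 5: 20 = 20
  side 6: 20 = 20
  side 7: 18 + 8 = 26
  side 8: 17 + 8 = 25
  side 9: 14 + 13 = 27
  side 10: 14 = 14
This matches the lower bound, so 10 is optimal.

10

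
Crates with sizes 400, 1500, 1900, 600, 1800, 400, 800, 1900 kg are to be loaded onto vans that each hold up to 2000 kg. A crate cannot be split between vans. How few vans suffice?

Total = 1900 + 1900 + 1800 + 1500 + 800 + 600 + 400 + 400 = 9300 kg.
Lower bound: ⌈9300/2000⌉ = 5 vans.
A packing using 5 vans:
  van 1: 1900 = 1900
  van 2: 1900 = 1900
  van 3: 1800 = 1800
  van 4: 1500 + 400 = 1900
  van 5: 800 + 600 + 400 = 1800
This matches the lower bound, so 5 is optimal.

5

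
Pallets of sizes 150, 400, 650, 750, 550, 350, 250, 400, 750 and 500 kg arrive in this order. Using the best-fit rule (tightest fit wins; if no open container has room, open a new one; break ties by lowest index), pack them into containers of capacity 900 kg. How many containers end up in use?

  150 → container 1 (new)  [load 150/900]
  400 → container 1  [load 550/900]
  650 → container 2 (new)  [load 650/900]
  750 → container 3 (new)  [load 750/900]
  550 → container 4 (new)  [load 550/900]
  350 → container 1  [load 900/900]
  250 → container 2  [load 900/900]
  400 → container 5 (new)  [load 400/900]
  750 → container 6 (new)  [load 750/900]
  500 → container 5  [load 900/900]
6 containers opened.

6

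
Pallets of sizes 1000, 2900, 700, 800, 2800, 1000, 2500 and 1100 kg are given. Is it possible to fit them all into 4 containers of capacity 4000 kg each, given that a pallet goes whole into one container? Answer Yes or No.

A valid assignment using 4 containers:
  container 1: 2900 + 1100 = 4000
  container 2: 2800 + 1000 = 3800
  container 3: 2500 + 1000 = 3500
  container 4: 800 + 700 = 1500
Every load is within 4000 kg, so 4 containers suffice.

Yes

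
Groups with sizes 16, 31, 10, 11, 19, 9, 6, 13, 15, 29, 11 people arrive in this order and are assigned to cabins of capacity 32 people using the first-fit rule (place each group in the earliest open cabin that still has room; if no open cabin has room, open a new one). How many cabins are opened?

  16 → cabin 1 (new)  [load 16/32]
  31 → cabin 2 (new)  [load 31/32]
  10 → cabin 1  [load 26/32]
  11 → cabin 3 (new)  [load 11/32]
  19 → cabin 3  [load 30/32]
  9 → cabin 4 (new)  [load 9/32]
  6 → cabin 1  [load 32/32]
  13 → cabin 4  [load 22/32]
  15 → cabin 5 (new)  [load 15/32]
  29 → cabin 6 (new)  [load 29/32]
  11 → cabin 5  [load 26/32]
6 cabins opened.

6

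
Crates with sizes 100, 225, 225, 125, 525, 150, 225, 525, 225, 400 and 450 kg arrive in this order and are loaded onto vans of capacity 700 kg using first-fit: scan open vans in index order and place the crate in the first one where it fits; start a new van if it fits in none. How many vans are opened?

6

  100 → van 1 (new)  [load 100/700]
  225 → van 1  [load 325/700]
  225 → van 1  [load 550/700]
  125 → van 1  [load 675/700]
  525 → van 2 (new)  [load 525/700]
  150 → van 2  [load 675/700]
  225 → van 3 (new)  [load 225/700]
  525 → van 4 (new)  [load 525/700]
  225 → van 3  [load 450/700]
  400 → van 5 (new)  [load 400/700]
  450 → van 6 (new)  [load 450/700]
6 vans opened.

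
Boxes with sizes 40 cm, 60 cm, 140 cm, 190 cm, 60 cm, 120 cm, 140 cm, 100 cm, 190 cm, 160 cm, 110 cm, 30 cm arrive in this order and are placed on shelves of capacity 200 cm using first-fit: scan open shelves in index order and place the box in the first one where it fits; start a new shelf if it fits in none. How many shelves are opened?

  40 → shelf 1 (new)  [load 40/200]
  60 → shelf 1  [load 100/200]
  140 → shelf 2 (new)  [load 140/200]
  190 → shelf 3 (new)  [load 190/200]
  60 → shelf 1  [load 160/200]
  120 → shelf 4 (new)  [load 120/200]
  140 → shelf 5 (new)  [load 140/200]
  100 → shelf 6 (new)  [load 100/200]
  190 → shelf 7 (new)  [load 190/200]
  160 → shelf 8 (new)  [load 160/200]
  110 → shelf 9 (new)  [load 110/200]
  30 → shelf 1  [load 190/200]
9 shelves opened.

9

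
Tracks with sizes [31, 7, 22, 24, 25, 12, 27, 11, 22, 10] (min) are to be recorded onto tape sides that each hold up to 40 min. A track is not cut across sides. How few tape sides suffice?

6

Total = 31 + 27 + 25 + 24 + 22 + 22 + 12 + 11 + 10 + 7 = 191 min.
Lower bound: ⌈191/40⌉ = 5 tape sides.
Also, 6 tracks each exceed 20 min, and no two of those can share a side, so at least 6 tape sides are needed.
A packing using 6 tape sides:
  side 1: 31 + 7 = 38
  side 2: 27 + 12 = 39
  side 3: 25 + 11 = 36
  side 4: 24 + 10 = 34
  side 5: 22 = 22
  side 6: 22 = 22
This matches the lower bound, so 6 is optimal.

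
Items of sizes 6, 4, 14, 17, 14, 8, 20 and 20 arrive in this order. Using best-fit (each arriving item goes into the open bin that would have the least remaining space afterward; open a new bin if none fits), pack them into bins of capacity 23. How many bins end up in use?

  6 → bin 1 (new)  [load 6/23]
  4 → bin 1  [load 10/23]
  14 → bin 2 (new)  [load 14/23]
  17 → bin 3 (new)  [load 17/23]
  14 → bin 4 (new)  [load 14/23]
  8 → bin 2  [load 22/23]
  20 → bin 5 (new)  [load 20/23]
  20 → bin 6 (new)  [load 20/23]
6 bins opened.

6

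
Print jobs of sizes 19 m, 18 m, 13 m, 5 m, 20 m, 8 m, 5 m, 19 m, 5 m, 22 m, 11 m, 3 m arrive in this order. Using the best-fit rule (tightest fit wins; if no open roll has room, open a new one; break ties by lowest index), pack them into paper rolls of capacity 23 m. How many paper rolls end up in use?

7

  19 → roll 1 (new)  [load 19/23]
  18 → roll 2 (new)  [load 18/23]
  13 → roll 3 (new)  [load 13/23]
  5 → roll 2  [load 23/23]
  20 → roll 4 (new)  [load 20/23]
  8 → roll 3  [load 21/23]
  5 → roll 5 (new)  [load 5/23]
  19 → roll 6 (new)  [load 19/23]
  5 → roll 5  [load 10/23]
  22 → roll 7 (new)  [load 22/23]
  11 → roll 5  [load 21/23]
  3 → roll 4  [load 23/23]
7 paper rolls opened.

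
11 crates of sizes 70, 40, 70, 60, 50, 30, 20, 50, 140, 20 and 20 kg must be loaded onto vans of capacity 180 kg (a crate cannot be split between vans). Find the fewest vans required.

Total = 140 + 70 + 70 + 60 + 50 + 50 + 40 + 30 + 20 + 20 + 20 = 570 kg.
Lower bound: ⌈570/180⌉ = 4 vans.
A packing using 4 vans:
  van 1: 140 + 40 = 180
  van 2: 70 + 70 + 30 = 170
  van 3: 60 + 50 + 50 + 20 = 180
  van 4: 20 + 20 = 40
This matches the lower bound, so 4 is optimal.

4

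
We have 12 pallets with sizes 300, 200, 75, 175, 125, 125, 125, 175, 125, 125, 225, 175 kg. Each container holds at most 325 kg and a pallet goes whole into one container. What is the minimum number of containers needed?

7

Total = 300 + 225 + 200 + 175 + 175 + 175 + 125 + 125 + 125 + 125 + 125 + 75 = 1950 kg.
Lower bound: ⌈1950/325⌉ = 6 containers.
A packing using 7 containers:
  container 1: 300 = 300
  container 2: 225 + 75 = 300
  container 3: 200 + 125 = 325
  container 4: 175 + 125 = 300
  container 5: 175 + 125 = 300
  container 6: 175 + 125 = 300
  container 7: 125 = 125
No arrangement into 6 containers stays within capacity, so 7 is optimal.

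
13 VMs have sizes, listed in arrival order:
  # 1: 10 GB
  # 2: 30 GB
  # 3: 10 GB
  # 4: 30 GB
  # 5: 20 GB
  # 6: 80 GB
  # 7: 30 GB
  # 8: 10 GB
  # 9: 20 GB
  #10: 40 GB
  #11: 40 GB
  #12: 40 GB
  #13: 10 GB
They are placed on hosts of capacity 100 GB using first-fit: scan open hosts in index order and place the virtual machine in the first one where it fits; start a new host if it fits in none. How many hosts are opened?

4

  10 → host 1 (new)  [load 10/100]
  30 → host 1  [load 40/100]
  10 → host 1  [load 50/100]
  30 → host 1  [load 80/100]
  20 → host 1  [load 100/100]
  80 → host 2 (new)  [load 80/100]
  30 → host 3 (new)  [load 30/100]
  10 → host 2  [load 90/100]
  20 → host 3  [load 50/100]
  40 → host 3  [load 90/100]
  40 → host 4 (new)  [load 40/100]
  40 → host 4  [load 80/100]
  10 → host 2  [load 100/100]
4 hosts opened.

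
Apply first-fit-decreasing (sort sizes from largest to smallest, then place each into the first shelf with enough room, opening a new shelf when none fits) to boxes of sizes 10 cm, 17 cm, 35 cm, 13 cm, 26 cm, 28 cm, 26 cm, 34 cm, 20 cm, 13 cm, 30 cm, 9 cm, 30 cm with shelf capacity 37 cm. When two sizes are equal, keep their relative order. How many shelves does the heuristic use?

9

Sorted descending: 35, 34, 30, 30, 28, 26, 26, 20, 17, 13, 13, 10, 9.
  35 → shelf 1 (new)  [load 35/37]
  34 → shelf 2 (new)  [load 34/37]
  30 → shelf 3 (new)  [load 30/37]
  30 → shelf 4 (new)  [load 30/37]
  28 → shelf 5 (new)  [load 28/37]
  26 → shelf 6 (new)  [load 26/37]
  26 → shelf 7 (new)  [load 26/37]
  20 → shelf 8 (new)  [load 20/37]
  17 → shelf 8  [load 37/37]
  13 → shelf 9 (new)  [load 13/37]
  13 → shelf 9  [load 26/37]
  10 → shelf 6  [load 36/37]
  9 → shelf 5  [load 37/37]
9 shelves opened.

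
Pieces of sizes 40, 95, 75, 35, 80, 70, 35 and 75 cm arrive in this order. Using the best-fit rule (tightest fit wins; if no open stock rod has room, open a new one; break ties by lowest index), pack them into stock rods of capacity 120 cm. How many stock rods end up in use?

  40 → stock rod 1 (new)  [load 40/120]
  95 → stock rod 2 (new)  [load 95/120]
  75 → stock rod 1  [load 115/120]
  35 → stock rod 3 (new)  [load 35/120]
  80 → stock rod 3  [load 115/120]
  70 → stock rod 4 (new)  [load 70/120]
  35 → stock rod 4  [load 105/120]
  75 → stock rod 5 (new)  [load 75/120]
5 stock rods opened.

5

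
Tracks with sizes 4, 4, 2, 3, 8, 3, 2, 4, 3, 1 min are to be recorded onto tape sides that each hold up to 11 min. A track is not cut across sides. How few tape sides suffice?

4

Total = 8 + 4 + 4 + 4 + 3 + 3 + 3 + 2 + 2 + 1 = 34 min.
Lower bound: ⌈34/11⌉ = 4 tape sides.
A packing using 4 tape sides:
  side 1: 8 + 3 = 11
  side 2: 4 + 4 + 3 = 11
  side 3: 4 + 3 + 2 + 2 = 11
  side 4: 1 = 1
This matches the lower bound, so 4 is optimal.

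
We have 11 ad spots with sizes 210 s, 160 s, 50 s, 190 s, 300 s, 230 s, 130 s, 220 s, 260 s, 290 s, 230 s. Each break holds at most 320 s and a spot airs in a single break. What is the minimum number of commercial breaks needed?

9

Total = 300 + 290 + 260 + 230 + 230 + 220 + 210 + 190 + 160 + 130 + 50 = 2270 s.
Lower bound: ⌈2270/320⌉ = 8 commercial breaks.
A packing using 9 commercial breaks:
  break 1: 300 = 300
  break 2: 290 = 290
  break 3: 260 + 50 = 310
  break 4: 230 = 230
  break 5: 230 = 230
  break 6: 220 = 220
  break 7: 210 = 210
  break 8: 190 + 130 = 320
  break 9: 160 = 160
No arrangement into 8 commercial breaks stays within capacity, so 9 is optimal.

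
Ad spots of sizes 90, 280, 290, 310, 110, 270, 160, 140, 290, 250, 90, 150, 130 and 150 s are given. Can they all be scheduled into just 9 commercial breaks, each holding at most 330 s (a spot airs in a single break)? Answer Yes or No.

No

Total = 2710 s; ⌈2710/330⌉ = 9.
The bound of 9 does not rule out 9, but exhaustive search shows no assignment into 9 commercial breaks of capacity 330 s exists — the minimum is 10.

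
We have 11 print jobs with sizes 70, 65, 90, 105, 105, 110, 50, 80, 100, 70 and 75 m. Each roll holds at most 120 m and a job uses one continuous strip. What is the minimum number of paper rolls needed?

Total = 110 + 105 + 105 + 100 + 90 + 80 + 75 + 70 + 70 + 65 + 50 = 920 m.
Lower bound: ⌈920/120⌉ = 8 paper rolls.
Also, 10 print jobs each exceed 60 m, and no two of those can share a roll, so at least 10 paper rolls are needed.
A packing using 10 paper rolls:
  roll 1: 110 = 110
  roll 2: 105 = 105
  roll 3: 105 = 105
  roll 4: 100 = 100
  roll 5: 90 = 90
  roll 6: 80 = 80
  roll 7: 75 = 75
  roll 8: 70 + 50 = 120
  roll 9: 70 = 70
  roll 10: 65 = 65
This matches the lower bound, so 10 is optimal.

10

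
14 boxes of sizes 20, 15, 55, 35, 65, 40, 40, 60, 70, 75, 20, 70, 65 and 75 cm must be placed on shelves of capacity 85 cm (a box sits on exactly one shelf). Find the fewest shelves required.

Total = 75 + 75 + 70 + 70 + 65 + 65 + 60 + 55 + 40 + 40 + 35 + 20 + 20 + 15 = 705 cm.
Lower bound: ⌈705/85⌉ = 9 shelves.
A packing using 10 shelves:
  shelf 1: 75 = 75
  shelf 2: 75 = 75
  shelf 3: 70 + 15 = 85
  shelf 4: 70 = 70
  shelf 5: 65 + 20 = 85
  shelf 6: 65 + 20 = 85
  shelf 7: 60 = 60
  shelf 8: 55 = 55
  shelf 9: 40 + 40 = 80
  shelf 10: 35 = 35
No arrangement into 9 shelves stays within capacity, so 10 is optimal.

10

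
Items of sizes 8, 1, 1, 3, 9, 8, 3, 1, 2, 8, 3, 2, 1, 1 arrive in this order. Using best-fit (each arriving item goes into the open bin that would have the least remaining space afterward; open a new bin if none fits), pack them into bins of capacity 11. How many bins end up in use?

5

  8 → bin 1 (new)  [load 8/11]
  1 → bin 1  [load 9/11]
  1 → bin 1  [load 10/11]
  3 → bin 2 (new)  [load 3/11]
  9 → bin 3 (new)  [load 9/11]
  8 → bin 2  [load 11/11]
  3 → bin 4 (new)  [load 3/11]
  1 → bin 1  [load 11/11]
  2 → bin 3  [load 11/11]
  8 → bin 4  [load 11/11]
  3 → bin 5 (new)  [load 3/11]
  2 → bin 5  [load 5/11]
  1 → bin 5  [load 6/11]
  1 → bin 5  [load 7/11]
5 bins opened.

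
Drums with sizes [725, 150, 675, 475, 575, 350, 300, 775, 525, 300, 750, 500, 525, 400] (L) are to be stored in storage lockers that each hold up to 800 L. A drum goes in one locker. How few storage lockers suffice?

Total = 775 + 750 + 725 + 675 + 575 + 525 + 525 + 500 + 475 + 400 + 350 + 300 + 300 + 150 = 7025 L.
Lower bound: ⌈7025/800⌉ = 9 storage lockers.
A packing using 10 storage lockers:
  locker 1: 775 = 775
  locker 2: 750 = 750
  locker 3: 725 = 725
  locker 4: 675 = 675
  locker 5: 575 + 150 = 725
  locker 6: 525 = 525
  locker 7: 525 = 525
  locker 8: 500 + 300 = 800
  locker 9: 475 + 300 = 775
  locker 10: 400 + 350 = 750
No arrangement into 9 storage lockers stays within capacity, so 10 is optimal.

10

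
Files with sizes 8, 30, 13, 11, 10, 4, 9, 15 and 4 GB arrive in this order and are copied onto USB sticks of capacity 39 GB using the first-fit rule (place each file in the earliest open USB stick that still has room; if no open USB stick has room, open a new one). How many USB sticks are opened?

3

  8 → USB stick 1 (new)  [load 8/39]
  30 → USB stick 1  [load 38/39]
  13 → USB stick 2 (new)  [load 13/39]
  11 → USB stick 2  [load 24/39]
  10 → USB stick 2  [load 34/39]
  4 → USB stick 2  [load 38/39]
  9 → USB stick 3 (new)  [load 9/39]
  15 → USB stick 3  [load 24/39]
  4 → USB stick 3  [load 28/39]
3 USB sticks opened.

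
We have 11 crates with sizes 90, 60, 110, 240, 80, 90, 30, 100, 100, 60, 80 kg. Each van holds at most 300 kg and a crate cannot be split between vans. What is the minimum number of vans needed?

Total = 240 + 110 + 100 + 100 + 90 + 90 + 80 + 80 + 60 + 60 + 30 = 1040 kg.
Lower bound: ⌈1040/300⌉ = 4 vans.
A packing using 4 vans:
  van 1: 240 + 60 = 300
  van 2: 110 + 100 + 90 = 300
  van 3: 100 + 90 + 80 + 30 = 300
  van 4: 80 + 60 = 140
This matches the lower bound, so 4 is optimal.

4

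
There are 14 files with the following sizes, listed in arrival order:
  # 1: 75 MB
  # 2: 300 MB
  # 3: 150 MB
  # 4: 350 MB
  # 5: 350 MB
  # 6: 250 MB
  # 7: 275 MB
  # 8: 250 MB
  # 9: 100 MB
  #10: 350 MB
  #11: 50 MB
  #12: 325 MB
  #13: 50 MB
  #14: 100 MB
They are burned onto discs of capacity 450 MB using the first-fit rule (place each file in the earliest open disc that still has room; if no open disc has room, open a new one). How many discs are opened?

  75 → disc 1 (new)  [load 75/450]
  300 → disc 1  [load 375/450]
  150 → disc 2 (new)  [load 150/450]
  350 → disc 3 (new)  [load 350/450]
  350 → disc 4 (new)  [load 350/450]
  250 → disc 2  [load 400/450]
  275 → disc 5 (new)  [load 275/450]
  250 → disc 6 (new)  [load 250/450]
  100 → disc 3  [load 450/450]
  350 → disc 7 (new)  [load 350/450]
  50 → disc 1  [load 425/450]
  325 → disc 8 (new)  [load 325/450]
  50 → disc 2  [load 450/450]
  100 → disc 4  [load 450/450]
8 discs opened.

8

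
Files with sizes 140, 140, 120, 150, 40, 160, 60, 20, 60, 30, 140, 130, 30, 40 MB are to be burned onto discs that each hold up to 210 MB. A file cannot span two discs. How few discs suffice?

7

Total = 160 + 150 + 140 + 140 + 140 + 130 + 120 + 60 + 60 + 40 + 40 + 30 + 30 + 20 = 1260 MB.
Lower bound: ⌈1260/210⌉ = 6 discs.
Also, 7 files each exceed 105 MB, and no two of those can share a disc, so at least 7 discs are needed.
A packing using 7 discs:
  disc 1: 160 + 40 = 200
  disc 2: 150 + 60 = 210
  disc 3: 140 + 60 = 200
  disc 4: 140 + 40 + 30 = 210
  disc 5: 140 + 30 + 20 = 190
  disc 6: 130 = 130
  disc 7: 120 = 120
This matches the lower bound, so 7 is optimal.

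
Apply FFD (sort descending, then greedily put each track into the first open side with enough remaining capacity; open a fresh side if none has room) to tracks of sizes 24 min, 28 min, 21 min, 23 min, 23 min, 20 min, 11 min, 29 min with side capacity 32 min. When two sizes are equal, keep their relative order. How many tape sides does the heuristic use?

Sorted descending: 29, 28, 24, 23, 23, 21, 20, 11.
  29 → side 1 (new)  [load 29/32]
  28 → side 2 (new)  [load 28/32]
  24 → side 3 (new)  [load 24/32]
  23 → side 4 (new)  [load 23/32]
  23 → side 5 (new)  [load 23/32]
  21 → side 6 (new)  [load 21/32]
  20 → side 7 (new)  [load 20/32]
  11 → side 6  [load 32/32]
7 tape sides opened.

7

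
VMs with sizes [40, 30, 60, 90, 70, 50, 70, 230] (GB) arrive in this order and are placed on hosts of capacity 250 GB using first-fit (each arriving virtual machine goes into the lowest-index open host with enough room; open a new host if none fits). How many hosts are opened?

  40 → host 1 (new)  [load 40/250]
  30 → host 1  [load 70/250]
  60 → host 1  [load 130/250]
  90 → host 1  [load 220/250]
  70 → host 2 (new)  [load 70/250]
  50 → host 2  [load 120/250]
  70 → host 2  [load 190/250]
  230 → host 3 (new)  [load 230/250]
3 hosts opened.

3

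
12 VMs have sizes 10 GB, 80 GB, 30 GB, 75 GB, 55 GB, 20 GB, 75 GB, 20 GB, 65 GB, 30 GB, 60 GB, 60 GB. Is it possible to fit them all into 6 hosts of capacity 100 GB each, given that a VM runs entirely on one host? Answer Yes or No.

No

Total = 580 GB; ⌈580/100⌉ = 6.
7 VMs each exceed half the capacity and cannot share a host, forcing at least 7 hosts.
At least 7 hosts are required, but only 6 are allowed.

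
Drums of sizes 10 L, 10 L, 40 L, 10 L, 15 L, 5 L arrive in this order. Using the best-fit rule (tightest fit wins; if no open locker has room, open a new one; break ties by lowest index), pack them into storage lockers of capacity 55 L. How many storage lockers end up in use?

  10 → locker 1 (new)  [load 10/55]
  10 → locker 1  [load 20/55]
  40 → locker 2 (new)  [load 40/55]
  10 → locker 2  [load 50/55]
  15 → locker 1  [load 35/55]
  5 → locker 2  [load 55/55]
2 storage lockers opened.

2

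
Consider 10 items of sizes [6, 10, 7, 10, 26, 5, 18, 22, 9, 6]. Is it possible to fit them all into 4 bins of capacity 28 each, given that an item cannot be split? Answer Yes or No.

No

Total = 119; ⌈119/28⌉ = 5.
At least 5 bins are required, but only 4 are allowed.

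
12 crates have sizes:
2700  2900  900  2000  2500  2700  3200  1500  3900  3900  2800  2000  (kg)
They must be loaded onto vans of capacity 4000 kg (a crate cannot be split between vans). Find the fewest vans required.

9

Total = 3900 + 3900 + 3200 + 2900 + 2800 + 2700 + 2700 + 2500 + 2000 + 2000 + 1500 + 900 = 31000 kg.
Lower bound: ⌈31000/4000⌉ = 8 vans.
A packing using 9 vans:
  van 1: 3900 = 3900
  van 2: 3900 = 3900
  van 3: 3200 = 3200
  van 4: 2900 + 900 = 3800
  van 5: 2800 = 2800
  van 6: 2700 = 2700
  van 7: 2700 = 2700
  van 8: 2500 + 1500 = 4000
  van 9: 2000 + 2000 = 4000
No arrangement into 8 vans stays within capacity, so 9 is optimal.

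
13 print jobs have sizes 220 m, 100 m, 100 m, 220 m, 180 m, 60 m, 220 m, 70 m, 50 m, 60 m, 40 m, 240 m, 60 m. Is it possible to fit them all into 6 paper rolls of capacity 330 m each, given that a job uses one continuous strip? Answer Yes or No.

Yes

A valid assignment using 6 paper rolls:
  roll 1: 240 + 70 = 310
  roll 2: 220 + 100 = 320
  roll 3: 220 + 100 = 320
  roll 4: 220 + 60 + 50 = 330
  roll 5: 180 + 60 + 60 = 300
  roll 6: 40 = 40
Every load is within 330 m, so 6 paper rolls suffice.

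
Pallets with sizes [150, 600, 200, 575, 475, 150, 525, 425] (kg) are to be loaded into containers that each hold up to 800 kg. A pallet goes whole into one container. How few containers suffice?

5

Total = 600 + 575 + 525 + 475 + 425 + 200 + 150 + 150 = 3100 kg.
Lower bound: ⌈3100/800⌉ = 4 containers.
Also, 5 pallets each exceed 400 kg, and no two of those can share a container, so at least 5 containers are needed.
A packing using 5 containers:
  container 1: 600 + 200 = 800
  container 2: 575 + 150 = 725
  container 3: 525 + 150 = 675
  container 4: 475 = 475
  container 5: 425 = 425
This matches the lower bound, so 5 is optimal.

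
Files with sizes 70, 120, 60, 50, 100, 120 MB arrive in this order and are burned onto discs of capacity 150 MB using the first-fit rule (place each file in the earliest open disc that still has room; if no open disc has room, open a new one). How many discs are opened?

  70 → disc 1 (new)  [load 70/150]
  120 → disc 2 (new)  [load 120/150]
  60 → disc 1  [load 130/150]
  50 → disc 3 (new)  [load 50/150]
  100 → disc 3  [load 150/150]
  120 → disc 4 (new)  [load 120/150]
4 discs opened.

4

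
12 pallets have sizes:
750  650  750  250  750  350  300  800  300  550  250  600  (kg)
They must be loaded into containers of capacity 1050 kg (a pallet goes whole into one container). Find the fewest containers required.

7

Total = 800 + 750 + 750 + 750 + 650 + 600 + 550 + 350 + 300 + 300 + 250 + 250 = 6300 kg.
Lower bound: ⌈6300/1050⌉ = 6 containers.
Also, 7 pallets each exceed 525 kg, and no two of those can share a container, so at least 7 containers are needed.
A packing using 7 containers:
  container 1: 800 + 250 = 1050
  container 2: 750 + 300 = 1050
  container 3: 750 + 300 = 1050
  container 4: 750 + 250 = 1000
  container 5: 650 + 350 = 1000
  container 6: 600 = 600
  container 7: 550 = 550
This matches the lower bound, so 7 is optimal.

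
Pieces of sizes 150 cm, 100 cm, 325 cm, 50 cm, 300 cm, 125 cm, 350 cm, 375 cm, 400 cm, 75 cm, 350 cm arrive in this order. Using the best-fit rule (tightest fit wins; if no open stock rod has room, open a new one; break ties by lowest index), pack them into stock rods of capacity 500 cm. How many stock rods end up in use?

  150 → stock rod 1 (new)  [load 150/500]
  100 → stock rod 1  [load 250/500]
  325 → stock rod 2 (new)  [load 325/500]
  50 → stock rod 2  [load 375/500]
  300 → stock rod 3 (new)  [load 300/500]
  125 → stock rod 2  [load 500/500]
  350 → stock rod 4 (new)  [load 350/500]
  375 → stock rod 5 (new)  [load 375/500]
  400 → stock rod 6 (new)  [load 400/500]
  75 → stock rod 6  [load 475/500]
  350 → stock rod 7 (new)  [load 350/500]
7 stock rods opened.

7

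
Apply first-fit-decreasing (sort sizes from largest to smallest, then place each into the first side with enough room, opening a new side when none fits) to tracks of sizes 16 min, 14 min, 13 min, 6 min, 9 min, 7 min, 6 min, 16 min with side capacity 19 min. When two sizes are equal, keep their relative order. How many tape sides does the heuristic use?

Sorted descending: 16, 16, 14, 13, 9, 7, 6, 6.
  16 → side 1 (new)  [load 16/19]
  16 → side 2 (new)  [load 16/19]
  14 → side 3 (new)  [load 14/19]
  13 → side 4 (new)  [load 13/19]
  9 → side 5 (new)  [load 9/19]
  7 → side 5  [load 16/19]
  6 → side 4  [load 19/19]
  6 → side 6 (new)  [load 6/19]
6 tape sides opened.

6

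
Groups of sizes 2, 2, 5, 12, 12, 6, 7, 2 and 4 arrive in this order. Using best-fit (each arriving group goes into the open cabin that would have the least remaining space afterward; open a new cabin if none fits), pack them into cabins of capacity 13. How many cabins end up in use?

5

  2 → cabin 1 (new)  [load 2/13]
  2 → cabin 1  [load 4/13]
  5 → cabin 1  [load 9/13]
  12 → cabin 2 (new)  [load 12/13]
  12 → cabin 3 (new)  [load 12/13]
  6 → cabin 4 (new)  [load 6/13]
  7 → cabin 4  [load 13/13]
  2 → cabin 1  [load 11/13]
  4 → cabin 5 (new)  [load 4/13]
5 cabins opened.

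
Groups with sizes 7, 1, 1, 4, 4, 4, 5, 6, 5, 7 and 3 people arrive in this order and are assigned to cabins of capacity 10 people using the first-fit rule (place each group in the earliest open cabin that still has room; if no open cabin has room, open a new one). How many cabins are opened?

  7 → cabin 1 (new)  [load 7/10]
  1 → cabin 1  [load 8/10]
  1 → cabin 1  [load 9/10]
  4 → cabin 2 (new)  [load 4/10]
  4 → cabin 2  [load 8/10]
  4 → cabin 3 (new)  [load 4/10]
  5 → cabin 3  [load 9/10]
  6 → cabin 4 (new)  [load 6/10]
  5 → cabin 5 (new)  [load 5/10]
  7 → cabin 6 (new)  [load 7/10]
  3 → cabin 4  [load 9/10]
6 cabins opened.

6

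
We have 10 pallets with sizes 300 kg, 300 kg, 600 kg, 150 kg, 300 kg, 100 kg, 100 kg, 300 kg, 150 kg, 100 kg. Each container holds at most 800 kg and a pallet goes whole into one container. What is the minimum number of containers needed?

Total = 600 + 300 + 300 + 300 + 300 + 150 + 150 + 100 + 100 + 100 = 2400 kg.
Lower bound: ⌈2400/800⌉ = 3 containers.
A packing using 4 containers:
  container 1: 600 + 150 = 750
  container 2: 300 + 300 + 150 = 750
  container 3: 300 + 300 + 100 + 100 = 800
  container 4: 100 = 100
No arrangement into 3 containers stays within capacity, so 4 is optimal.

4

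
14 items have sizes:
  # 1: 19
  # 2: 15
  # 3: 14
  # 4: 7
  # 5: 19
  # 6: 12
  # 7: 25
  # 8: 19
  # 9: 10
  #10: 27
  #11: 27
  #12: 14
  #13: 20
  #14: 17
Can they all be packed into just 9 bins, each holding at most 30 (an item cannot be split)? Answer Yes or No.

No

Total = 245; ⌈245/30⌉ = 9.
The bound of 9 does not rule out 9, but exhaustive search shows no assignment into 9 bins of capacity 30 exists — the minimum is 10.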